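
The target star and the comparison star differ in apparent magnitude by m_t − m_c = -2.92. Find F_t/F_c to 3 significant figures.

14.7

F_t/F_c = 10^(−(m_t − m_c)/2.5) = 10^(2.92/2.5) = 10^1.168 = 14.72.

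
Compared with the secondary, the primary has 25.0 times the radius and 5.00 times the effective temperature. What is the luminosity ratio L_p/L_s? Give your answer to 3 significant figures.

3.91×10^5

From the Stefan–Boltzmann law, L ∝ R²T⁴, so
L_p/L_s = (R_p/R_s)² (T_p/T_s)⁴ = (25.0)² × (5.00)⁴ = 625.0 × 625.0 = 3.906×10^5.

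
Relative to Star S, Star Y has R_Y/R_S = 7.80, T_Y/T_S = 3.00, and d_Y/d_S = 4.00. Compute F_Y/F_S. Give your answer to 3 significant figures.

308

L_Y/L_S = (R_Y/R_S)²(T_Y/T_S)⁴ = (7.80)² × (3.00)⁴ = 4928.
F_Y/F_S = (L_Y/L_S)/(d_Y/d_S)² = 4928 / (4.00)² = 308.0.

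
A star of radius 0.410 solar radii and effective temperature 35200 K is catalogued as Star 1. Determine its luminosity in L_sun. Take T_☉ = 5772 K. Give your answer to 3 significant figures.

233 L_sun

L/L_☉ = (R/R_☉)² (T/T_☉)⁴ = (0.410)² × (35200/5772)⁴
       = 0.1681 × (6.098)⁴ = 0.1681 × 1383 = 232.5.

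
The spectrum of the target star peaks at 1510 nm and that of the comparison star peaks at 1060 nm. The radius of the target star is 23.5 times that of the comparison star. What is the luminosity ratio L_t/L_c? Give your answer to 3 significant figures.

134

Wien's law gives T ∝ 1/λ_max, so T_t/T_c = λ_c/λ_t = 1060/1510 = 0.7020.
Then L ∝ R²T⁴ gives L_t/L_c = (23.5)² × (0.7020)⁴ = 552.2 × 0.2428 = 134.1.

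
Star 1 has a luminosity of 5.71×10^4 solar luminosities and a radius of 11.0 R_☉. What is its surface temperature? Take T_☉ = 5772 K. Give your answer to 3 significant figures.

T/T_☉ = (L/L_☉)^(1/4) / (R/R_☉)^(1/2)
T = 5772 × (5.71×10^4)^(1/4) / √(11.0) = 5772 × 15.46 / 3.317 = 2.690×10^4 K.

2.69×10^4 K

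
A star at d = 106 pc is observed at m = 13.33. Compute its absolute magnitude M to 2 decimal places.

8.20

M = m − 5 log₁₀(d/10 pc) = 13.33 − 5 log₁₀(106/10)
  = 13.33 − 5 × 1.025 = 13.33 − 5.13 = 8.20.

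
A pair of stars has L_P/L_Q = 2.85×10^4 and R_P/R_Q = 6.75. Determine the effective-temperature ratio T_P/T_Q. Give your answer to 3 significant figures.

L ∝ R²T⁴ gives T ∝ (L/R²)^(1/4), so
T_P/T_Q = (2.85×10^4 / 6.75²)^(1/4) = (625.5)^(1/4) = 5.001.

5.00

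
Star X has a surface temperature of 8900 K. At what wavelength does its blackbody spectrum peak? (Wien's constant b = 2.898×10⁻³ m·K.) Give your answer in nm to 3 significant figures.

326 nm

λ_max = b/T = 2.898×10⁻³ / 8900 = 3.26×10^-7 m = 325.6 nm.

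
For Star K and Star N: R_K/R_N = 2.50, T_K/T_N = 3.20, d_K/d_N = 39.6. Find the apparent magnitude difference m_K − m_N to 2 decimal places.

0.95

L_K/L_N = (2.50)²(3.20)⁴ = 655.4.
F_K/F_N = (L_K/L_N)/(d_K/d_N)² = 655.4/1568 = 0.4179.
m_K − m_N = −2.5 log₁₀(0.4179) = 0.95.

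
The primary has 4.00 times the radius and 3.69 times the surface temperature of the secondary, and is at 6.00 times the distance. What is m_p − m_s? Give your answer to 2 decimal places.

-4.79

L_p/L_s = (4.00)²(3.69)⁴ = 2966.
F_p/F_s = (L_p/L_s)/(d_p/d_s)² = 2966/36.00 = 82.40.
m_p − m_s = −2.5 log₁₀(82.40) = -4.79.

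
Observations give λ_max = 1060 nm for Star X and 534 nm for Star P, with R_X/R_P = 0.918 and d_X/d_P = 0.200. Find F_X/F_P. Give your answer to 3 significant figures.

Wien's law: T_X/T_P = λ_P/λ_X = 534/1060 = 0.5038.
L_X/L_P = (R_X/R_P)²(T_X/T_P)⁴ = (0.918)²(0.5038)⁴ = 0.05428.
F_X/F_P = (L_X/L_P)/(d_X/d_P)² = 0.05428/(0.200)² = 1.357.

1.36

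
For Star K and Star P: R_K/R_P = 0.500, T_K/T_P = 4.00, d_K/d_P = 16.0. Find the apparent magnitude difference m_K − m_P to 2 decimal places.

1.51

L_K/L_P = (0.500)²(4.00)⁴ = 64.00.
F_K/F_P = (L_K/L_P)/(d_K/d_P)² = 64.00/256.0 = 0.2500.
m_K − m_P = −2.5 log₁₀(0.2500) = 1.51.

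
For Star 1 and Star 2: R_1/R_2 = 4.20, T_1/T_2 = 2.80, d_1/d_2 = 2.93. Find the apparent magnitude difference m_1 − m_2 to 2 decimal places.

L_1/L_2 = (4.20)²(2.80)⁴ = 1084.
F_1/F_2 = (L_1/L_2)/(d_1/d_2)² = 1084/8.585 = 126.3.
m_1 − m_2 = −2.5 log₁₀(126.3) = -5.25.

-5.25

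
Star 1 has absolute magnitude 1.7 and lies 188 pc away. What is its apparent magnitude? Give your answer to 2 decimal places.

8.07

m = M + 5 log₁₀(d/10 pc) = 1.7 + 5 log₁₀(188/10)
  = 1.7 + 5 × 1.274 = 1.7 + 6.37 = 8.07.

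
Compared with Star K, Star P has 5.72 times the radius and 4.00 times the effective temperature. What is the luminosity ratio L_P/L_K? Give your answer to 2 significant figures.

From the Stefan–Boltzmann law, L ∝ R²T⁴, so
L_P/L_K = (R_P/R_K)² (T_P/T_K)⁴ = (5.72)² × (4.00)⁴ = 32.72 × 256.0 = 8376.

8.4×10^3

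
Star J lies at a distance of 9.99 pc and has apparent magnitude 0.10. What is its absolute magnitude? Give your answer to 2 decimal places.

M = m − 5 log₁₀(d/10 pc) = 0.10 − 5 log₁₀(9.99/10)
  = 0.10 − 5 × -0.000 = 0.10 − -0.00 = 0.10.

0.10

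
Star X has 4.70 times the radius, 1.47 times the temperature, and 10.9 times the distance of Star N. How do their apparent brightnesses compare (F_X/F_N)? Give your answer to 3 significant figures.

0.868

L_X/L_N = (R_X/R_N)²(T_X/T_N)⁴ = (4.70)² × (1.47)⁴ = 103.1.
F_X/F_N = (L_X/L_N)/(d_X/d_N)² = 103.1 / (10.9)² = 0.8682.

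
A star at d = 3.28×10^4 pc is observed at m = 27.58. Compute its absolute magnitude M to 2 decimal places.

10.00

M = m − 5 log₁₀(d/10 pc) = 27.58 − 5 log₁₀(3.28×10^4/10)
  = 27.58 − 5 × 3.516 = 27.58 − 17.58 = 10.00.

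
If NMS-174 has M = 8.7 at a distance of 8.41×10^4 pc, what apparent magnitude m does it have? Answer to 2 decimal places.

m = M + 5 log₁₀(d/10 pc) = 8.7 + 5 log₁₀(8.41×10^4/10)
  = 8.7 + 5 × 3.925 = 8.7 + 19.62 = 28.32.

28.32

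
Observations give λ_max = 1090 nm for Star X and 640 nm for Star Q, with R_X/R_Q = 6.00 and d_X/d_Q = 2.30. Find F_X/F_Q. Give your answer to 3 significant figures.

Wien's law: T_X/T_Q = λ_Q/λ_X = 640/1090 = 0.5872.
L_X/L_Q = (R_X/R_Q)²(T_X/T_Q)⁴ = (6.00)²(0.5872)⁴ = 4.279.
F_X/F_Q = (L_X/L_Q)/(d_X/d_Q)² = 4.279/(2.30)² = 0.8088.

0.809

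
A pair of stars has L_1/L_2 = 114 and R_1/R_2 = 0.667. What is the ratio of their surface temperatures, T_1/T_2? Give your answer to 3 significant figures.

L ∝ R²T⁴ gives T ∝ (L/R²)^(1/4), so
T_1/T_2 = (114 / 0.667²)^(1/4) = (256.2)^(1/4) = 4.001.

4.00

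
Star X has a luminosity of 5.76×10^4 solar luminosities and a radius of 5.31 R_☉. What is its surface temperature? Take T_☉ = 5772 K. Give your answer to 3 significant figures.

3.88×10^4 K

T/T_☉ = (L/L_☉)^(1/4) / (R/R_☉)^(1/2)
T = 5772 × (5.76×10^4)^(1/4) / √(5.31) = 5772 × 15.49 / 2.304 = 3.880×10^4 K.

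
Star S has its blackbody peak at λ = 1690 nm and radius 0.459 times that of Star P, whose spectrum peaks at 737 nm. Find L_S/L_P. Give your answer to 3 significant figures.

Wien's law gives T ∝ 1/λ_max, so T_S/T_P = λ_P/λ_S = 737/1690 = 0.4361.
Then L ∝ R²T⁴ gives L_S/L_P = (0.459)² × (0.4361)⁴ = 0.2107 × 0.03617 = 0.007620.

0.00762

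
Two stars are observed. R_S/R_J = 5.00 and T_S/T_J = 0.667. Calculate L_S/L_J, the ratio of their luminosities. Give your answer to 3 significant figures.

4.95

From the Stefan–Boltzmann law, L ∝ R²T⁴, so
L_S/L_J = (R_S/R_J)² (T_S/T_J)⁴ = (5.00)² × (0.667)⁴ = 25.00 × 0.1979 = 4.948.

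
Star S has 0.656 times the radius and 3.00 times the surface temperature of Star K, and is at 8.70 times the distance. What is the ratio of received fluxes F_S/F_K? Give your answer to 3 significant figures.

0.461

L_S/L_K = (R_S/R_K)²(T_S/T_K)⁴ = (0.656)² × (3.00)⁴ = 34.86.
F_S/F_K = (L_S/L_K)/(d_S/d_K)² = 34.86 / (8.70)² = 0.4605.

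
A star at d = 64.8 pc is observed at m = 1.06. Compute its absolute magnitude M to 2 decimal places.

-3.00

M = m − 5 log₁₀(d/10 pc) = 1.06 − 5 log₁₀(64.8/10)
  = 1.06 − 5 × 0.812 = 1.06 − 4.06 = -3.00.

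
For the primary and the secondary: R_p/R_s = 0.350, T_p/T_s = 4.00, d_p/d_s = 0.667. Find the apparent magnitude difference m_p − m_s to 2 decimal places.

-4.62

L_p/L_s = (0.350)²(4.00)⁴ = 31.36.
F_p/F_s = (L_p/L_s)/(d_p/d_s)² = 31.36/0.4449 = 70.49.
m_p − m_s = −2.5 log₁₀(70.49) = -4.62.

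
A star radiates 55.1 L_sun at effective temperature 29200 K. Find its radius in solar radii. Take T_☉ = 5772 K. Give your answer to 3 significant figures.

0.290 solar radii

R/R_☉ = √(L/L_☉) / (T/T_☉)² = √(55.1) / (5.059)²
       = 7.423 / 25.59 = 0.2900.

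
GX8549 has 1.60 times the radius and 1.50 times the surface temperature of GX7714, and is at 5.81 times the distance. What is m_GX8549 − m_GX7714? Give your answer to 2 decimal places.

L_GX8549/L_GX7714 = (1.60)²(1.50)⁴ = 12.96.
F_GX8549/F_GX7714 = (L_GX8549/L_GX7714)/(d_GX8549/d_GX7714)² = 12.96/33.76 = 0.3839.
m_GX8549 − m_GX7714 = −2.5 log₁₀(0.3839) = 1.04.

1.04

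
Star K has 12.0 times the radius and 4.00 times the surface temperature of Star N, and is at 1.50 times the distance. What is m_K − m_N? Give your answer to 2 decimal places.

-10.54

L_K/L_N = (12.0)²(4.00)⁴ = 3.686×10^4.
F_K/F_N = (L_K/L_N)/(d_K/d_N)² = 3.686×10^4/2.250 = 1.638×10^4.
m_K − m_N = −2.5 log₁₀(1.638×10^4) = -10.54.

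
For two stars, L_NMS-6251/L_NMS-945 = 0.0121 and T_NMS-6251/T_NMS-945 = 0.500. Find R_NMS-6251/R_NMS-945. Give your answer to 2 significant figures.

0.44

L ∝ R²T⁴ gives R ∝ √L / T², so
R_NMS-6251/R_NMS-945 = √(0.0121) / (0.500)² = 0.1100 / 0.2500 = 0.4400.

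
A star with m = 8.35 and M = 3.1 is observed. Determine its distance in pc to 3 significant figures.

m − M = 5 log₁₀(d/10 pc)
8.35 − (3.1) = 5.25 = 5 log₁₀(d/10)
d = 10 × 10^(5.25/5) = 10 × 10^1.050 = 112.2 pc.

112 pc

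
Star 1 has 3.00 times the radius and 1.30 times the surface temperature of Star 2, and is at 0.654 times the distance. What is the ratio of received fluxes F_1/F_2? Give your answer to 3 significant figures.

L_1/L_2 = (R_1/R_2)²(T_1/T_2)⁴ = (3.00)² × (1.30)⁴ = 25.70.
F_1/F_2 = (L_1/L_2)/(d_1/d_2)² = 25.70 / (0.654)² = 60.10.

60.1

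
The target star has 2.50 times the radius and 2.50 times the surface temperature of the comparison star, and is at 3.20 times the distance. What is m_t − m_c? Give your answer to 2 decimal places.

L_t/L_c = (2.50)²(2.50)⁴ = 244.1.
F_t/F_c = (L_t/L_c)/(d_t/d_c)² = 244.1/10.24 = 23.84.
m_t − m_c = −2.5 log₁₀(23.84) = -3.44.

-3.44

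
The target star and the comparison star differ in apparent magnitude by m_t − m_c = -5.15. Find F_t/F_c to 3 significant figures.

F_t/F_c = 10^(−(m_t − m_c)/2.5) = 10^(5.15/2.5) = 10^2.060 = 114.8.

115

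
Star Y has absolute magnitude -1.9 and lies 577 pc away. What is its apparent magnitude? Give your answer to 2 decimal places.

m = M + 5 log₁₀(d/10 pc) = -1.9 + 5 log₁₀(577/10)
  = -1.9 + 5 × 1.761 = -1.9 + 8.81 = 6.91.

6.91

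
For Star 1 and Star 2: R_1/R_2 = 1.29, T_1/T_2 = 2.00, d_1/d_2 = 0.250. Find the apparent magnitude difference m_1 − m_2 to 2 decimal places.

L_1/L_2 = (1.29)²(2.00)⁴ = 26.63.
F_1/F_2 = (L_1/L_2)/(d_1/d_2)² = 26.63/0.06250 = 426.0.
m_1 − m_2 = −2.5 log₁₀(426.0) = -6.57.

-6.57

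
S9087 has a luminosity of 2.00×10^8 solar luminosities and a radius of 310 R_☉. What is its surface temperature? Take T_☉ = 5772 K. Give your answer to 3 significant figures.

3.90×10^4 K

T/T_☉ = (L/L_☉)^(1/4) / (R/R_☉)^(1/2)
T = 5772 × (2.00×10^8)^(1/4) / √(310) = 5772 × 118.9 / 17.61 = 3.899×10^4 K.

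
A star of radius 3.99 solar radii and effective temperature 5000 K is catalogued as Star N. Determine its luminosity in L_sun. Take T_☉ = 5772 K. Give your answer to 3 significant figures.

L/L_☉ = (R/R_☉)² (T/T_☉)⁴ = (3.99)² × (5000/5772)⁴
       = 15.92 × (0.8663)⁴ = 15.92 × 0.5631 = 8.964.

8.96 L_sun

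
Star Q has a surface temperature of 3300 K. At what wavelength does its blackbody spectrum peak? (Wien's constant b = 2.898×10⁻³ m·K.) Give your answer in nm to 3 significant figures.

878 nm

λ_max = b/T = 2.898×10⁻³ / 3300 = 8.78×10^-7 m = 878.2 nm.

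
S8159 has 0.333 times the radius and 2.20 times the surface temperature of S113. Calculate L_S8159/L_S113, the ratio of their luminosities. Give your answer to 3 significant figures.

From the Stefan–Boltzmann law, L ∝ R²T⁴, so
L_S8159/L_S113 = (R_S8159/R_S113)² (T_S8159/T_S113)⁴ = (0.333)² × (2.20)⁴ = 0.1109 × 23.43 = 2.598.

2.60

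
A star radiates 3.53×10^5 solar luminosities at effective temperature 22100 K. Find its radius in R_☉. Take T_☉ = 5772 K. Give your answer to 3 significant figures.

R/R_☉ = √(L/L_☉) / (T/T_☉)² = √(3.53×10^5) / (3.829)²
       = 594.1 / 14.66 = 40.53.

40.5 R_☉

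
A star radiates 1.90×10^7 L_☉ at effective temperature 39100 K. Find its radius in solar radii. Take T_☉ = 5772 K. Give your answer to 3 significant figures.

R/R_☉ = √(L/L_☉) / (T/T_☉)² = √(1.90×10^7) / (6.774)²
       = 4359 / 45.89 = 94.99.

95.0 solar radii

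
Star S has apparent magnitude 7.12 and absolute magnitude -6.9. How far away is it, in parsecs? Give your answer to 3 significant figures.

6.37×10^3 pc

m − M = 5 log₁₀(d/10 pc)
7.12 − (-6.9) = 14.02 = 5 log₁₀(d/10)
d = 10 × 10^(14.02/5) = 10 × 10^2.804 = 6368 pc.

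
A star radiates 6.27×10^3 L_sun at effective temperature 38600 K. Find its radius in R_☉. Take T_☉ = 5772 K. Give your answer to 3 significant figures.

R/R_☉ = √(L/L_☉) / (T/T_☉)² = √(6.27×10^3) / (6.687)²
       = 79.18 / 44.72 = 1.771.

1.77 R_☉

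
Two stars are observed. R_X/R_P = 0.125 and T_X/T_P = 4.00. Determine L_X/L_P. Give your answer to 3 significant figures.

4.00

From the Stefan–Boltzmann law, L ∝ R²T⁴, so
L_X/L_P = (R_X/R_P)² (T_X/T_P)⁴ = (0.125)² × (4.00)⁴ = 0.01562 × 256.0 = 4.000.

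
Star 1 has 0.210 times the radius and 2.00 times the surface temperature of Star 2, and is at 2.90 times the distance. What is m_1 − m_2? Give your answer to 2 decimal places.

L_1/L_2 = (0.210)²(2.00)⁴ = 0.7056.
F_1/F_2 = (L_1/L_2)/(d_1/d_2)² = 0.7056/8.410 = 0.08390.
m_1 − m_2 = −2.5 log₁₀(0.08390) = 2.69.

2.69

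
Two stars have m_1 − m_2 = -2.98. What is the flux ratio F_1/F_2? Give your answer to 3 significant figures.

F_1/F_2 = 10^(−(m_1 − m_2)/2.5) = 10^(2.98/2.5) = 10^1.192 = 15.56.

15.6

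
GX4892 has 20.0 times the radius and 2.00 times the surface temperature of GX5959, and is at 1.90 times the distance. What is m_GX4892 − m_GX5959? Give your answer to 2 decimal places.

L_GX4892/L_GX5959 = (20.0)²(2.00)⁴ = 6400.
F_GX4892/F_GX5959 = (L_GX4892/L_GX5959)/(d_GX4892/d_GX5959)² = 6400/3.610 = 1773.
m_GX4892 − m_GX5959 = −2.5 log₁₀(1773) = -8.12.

-8.12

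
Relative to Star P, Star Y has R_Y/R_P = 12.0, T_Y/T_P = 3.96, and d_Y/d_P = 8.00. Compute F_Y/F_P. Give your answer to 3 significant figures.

553

L_Y/L_P = (R_Y/R_P)²(T_Y/T_P)⁴ = (12.0)² × (3.96)⁴ = 3.541×10^4.
F_Y/F_P = (L_Y/L_P)/(d_Y/d_P)² = 3.541×10^4 / (8.00)² = 553.3.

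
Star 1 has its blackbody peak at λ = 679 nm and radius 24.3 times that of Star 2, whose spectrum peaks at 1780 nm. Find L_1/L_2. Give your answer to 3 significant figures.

Wien's law gives T ∝ 1/λ_max, so T_1/T_2 = λ_2/λ_1 = 1780/679 = 2.622.
Then L ∝ R²T⁴ gives L_1/L_2 = (24.3)² × (2.622)⁴ = 590.5 × 47.23 = 2.789×10^4.

2.79×10^4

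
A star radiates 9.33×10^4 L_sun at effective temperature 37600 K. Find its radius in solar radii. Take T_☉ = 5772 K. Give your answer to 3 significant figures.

R/R_☉ = √(L/L_☉) / (T/T_☉)² = √(9.33×10^4) / (6.514)²
       = 305.5 / 42.43 = 7.198.

7.20 solar radii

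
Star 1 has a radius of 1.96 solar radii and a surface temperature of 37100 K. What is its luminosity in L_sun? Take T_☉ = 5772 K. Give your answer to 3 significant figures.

6.56×10^3 L_sun

L/L_☉ = (R/R_☉)² (T/T_☉)⁴ = (1.96)² × (37100/5772)⁴
       = 3.842 × (6.428)⁴ = 3.842 × 1707 = 6557.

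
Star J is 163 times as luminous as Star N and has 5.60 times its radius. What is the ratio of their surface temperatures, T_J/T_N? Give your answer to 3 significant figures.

1.51

L ∝ R²T⁴ gives T ∝ (L/R²)^(1/4), so
T_J/T_N = (163 / 5.60²)^(1/4) = (5.198)^(1/4) = 1.510.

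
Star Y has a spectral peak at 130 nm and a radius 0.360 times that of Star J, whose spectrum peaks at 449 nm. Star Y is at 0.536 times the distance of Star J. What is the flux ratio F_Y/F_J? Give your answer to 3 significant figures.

Wien's law: T_Y/T_J = λ_J/λ_Y = 449/130 = 3.454.
L_Y/L_J = (R_Y/R_J)²(T_Y/T_J)⁴ = (0.360)²(3.454)⁴ = 18.44.
F_Y/F_J = (L_Y/L_J)/(d_Y/d_J)² = 18.44/(0.536)² = 64.19.

64.2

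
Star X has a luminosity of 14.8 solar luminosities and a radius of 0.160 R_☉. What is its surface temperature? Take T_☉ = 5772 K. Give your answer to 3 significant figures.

2.83×10^4 K

T/T_☉ = (L/L_☉)^(1/4) / (R/R_☉)^(1/2)
T = 5772 × (14.8)^(1/4) / √(0.160) = 5772 × 1.961 / 0.4000 = 2.830×10^4 K.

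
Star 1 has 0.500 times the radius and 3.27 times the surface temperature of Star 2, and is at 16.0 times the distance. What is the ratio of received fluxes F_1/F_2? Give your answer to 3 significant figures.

L_1/L_2 = (R_1/R_2)²(T_1/T_2)⁴ = (0.500)² × (3.27)⁴ = 28.58.
F_1/F_2 = (L_1/L_2)/(d_1/d_2)² = 28.58 / (16.0)² = 0.1117.

0.112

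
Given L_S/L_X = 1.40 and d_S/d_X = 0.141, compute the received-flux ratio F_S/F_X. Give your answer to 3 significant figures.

F = L/(4πd²), so F_S/F_X = (L_S/L_X) / (d_S/d_X)²
= 1.40 / (0.141)² = 1.40 / 0.01988 = 70.42.

70.4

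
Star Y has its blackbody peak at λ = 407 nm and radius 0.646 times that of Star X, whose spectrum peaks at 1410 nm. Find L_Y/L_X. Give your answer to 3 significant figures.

60.1

Wien's law gives T ∝ 1/λ_max, so T_Y/T_X = λ_X/λ_Y = 1410/407 = 3.464.
Then L ∝ R²T⁴ gives L_Y/L_X = (0.646)² × (3.464)⁴ = 0.4173 × 144.0 = 60.11.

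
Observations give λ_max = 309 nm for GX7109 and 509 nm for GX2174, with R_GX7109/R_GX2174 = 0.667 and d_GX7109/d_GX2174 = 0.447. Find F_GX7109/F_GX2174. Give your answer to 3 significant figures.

16.4

Wien's law: T_GX7109/T_GX2174 = λ_GX2174/λ_GX7109 = 509/309 = 1.647.
L_GX7109/L_GX2174 = (R_GX7109/R_GX2174)²(T_GX7109/T_GX2174)⁴ = (0.667)²(1.647)⁴ = 3.276.
F_GX7109/F_GX2174 = (L_GX7109/L_GX2174)/(d_GX7109/d_GX2174)² = 3.276/(0.447)² = 16.39.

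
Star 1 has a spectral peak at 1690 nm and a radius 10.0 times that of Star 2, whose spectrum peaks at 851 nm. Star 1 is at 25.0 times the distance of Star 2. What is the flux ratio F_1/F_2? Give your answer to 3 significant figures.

0.0103

Wien's law: T_1/T_2 = λ_2/λ_1 = 851/1690 = 0.5036.
L_1/L_2 = (R_1/R_2)²(T_1/T_2)⁴ = (10.0)²(0.5036)⁴ = 6.429.
F_1/F_2 = (L_1/L_2)/(d_1/d_2)² = 6.429/(25.0)² = 0.01029.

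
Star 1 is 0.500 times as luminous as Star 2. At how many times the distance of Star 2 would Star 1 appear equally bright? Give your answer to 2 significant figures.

Equal flux requires L_1/d_1² = L_2/d_2², so d_1/d_2 = √(L_1/L_2)
= √(0.500) = 0.7071.

0.71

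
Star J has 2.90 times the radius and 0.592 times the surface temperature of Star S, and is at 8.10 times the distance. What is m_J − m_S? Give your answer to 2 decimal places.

L_J/L_S = (2.90)²(0.592)⁴ = 1.033.
F_J/F_S = (L_J/L_S)/(d_J/d_S)² = 1.033/65.61 = 0.01574.
m_J − m_S = −2.5 log₁₀(0.01574) = 4.51.

4.51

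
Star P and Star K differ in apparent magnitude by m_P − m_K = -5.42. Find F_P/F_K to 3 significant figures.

F_P/F_K = 10^(−(m_P − m_K)/2.5) = 10^(5.42/2.5) = 10^2.168 = 147.2.

147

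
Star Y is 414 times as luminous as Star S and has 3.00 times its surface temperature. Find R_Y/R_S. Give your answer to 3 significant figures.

L ∝ R²T⁴ gives R ∝ √L / T², so
R_Y/R_S = √(414) / (3.00)² = 20.35 / 9.000 = 2.261.

2.26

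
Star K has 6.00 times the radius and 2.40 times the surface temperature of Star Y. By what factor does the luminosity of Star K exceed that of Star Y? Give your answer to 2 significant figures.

1.2×10^3

From the Stefan–Boltzmann law, L ∝ R²T⁴, so
L_K/L_Y = (R_K/R_Y)² (T_K/T_Y)⁴ = (6.00)² × (2.40)⁴ = 36.00 × 33.18 = 1194.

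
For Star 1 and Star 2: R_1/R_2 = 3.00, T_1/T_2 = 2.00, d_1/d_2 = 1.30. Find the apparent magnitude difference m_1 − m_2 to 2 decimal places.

L_1/L_2 = (3.00)²(2.00)⁴ = 144.0.
F_1/F_2 = (L_1/L_2)/(d_1/d_2)² = 144.0/1.690 = 85.21.
m_1 − m_2 = −2.5 log₁₀(85.21) = -4.83.

-4.83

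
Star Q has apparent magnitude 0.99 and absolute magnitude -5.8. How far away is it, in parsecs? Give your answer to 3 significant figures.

228 pc

m − M = 5 log₁₀(d/10 pc)
0.99 − (-5.8) = 6.79 = 5 log₁₀(d/10)
d = 10 × 10^(6.79/5) = 10 × 10^1.358 = 228.0 pc.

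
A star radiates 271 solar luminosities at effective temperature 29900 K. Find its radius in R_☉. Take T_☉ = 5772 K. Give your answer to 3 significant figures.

R/R_☉ = √(L/L_☉) / (T/T_☉)² = √(271) / (5.180)²
       = 16.46 / 26.83 = 0.6135.

0.613 R_☉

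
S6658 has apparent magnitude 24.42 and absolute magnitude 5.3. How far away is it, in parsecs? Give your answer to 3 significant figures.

6.67×10^4 pc

m − M = 5 log₁₀(d/10 pc)
24.42 − (5.3) = 19.12 = 5 log₁₀(d/10)
d = 10 × 10^(19.12/5) = 10 × 10^3.824 = 6.668×10^4 pc.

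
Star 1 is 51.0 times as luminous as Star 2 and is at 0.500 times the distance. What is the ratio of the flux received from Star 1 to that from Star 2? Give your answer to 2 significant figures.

2.0×10^2

F = L/(4πd²), so F_1/F_2 = (L_1/L_2) / (d_1/d_2)²
= 51.0 / (0.500)² = 51.0 / 0.2500 = 204.0.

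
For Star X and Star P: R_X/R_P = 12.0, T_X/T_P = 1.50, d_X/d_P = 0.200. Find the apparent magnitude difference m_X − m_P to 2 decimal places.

L_X/L_P = (12.0)²(1.50)⁴ = 729.0.
F_X/F_P = (L_X/L_P)/(d_X/d_P)² = 729.0/0.04000 = 1.822×10^4.
m_X − m_P = −2.5 log₁₀(1.822×10^4) = -10.65.

-10.65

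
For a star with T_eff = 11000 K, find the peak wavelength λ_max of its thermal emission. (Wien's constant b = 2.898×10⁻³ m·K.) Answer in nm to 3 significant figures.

λ_max = b/T = 2.898×10⁻³ / 11000 = 2.63×10^-7 m = 263.5 nm.

263 nm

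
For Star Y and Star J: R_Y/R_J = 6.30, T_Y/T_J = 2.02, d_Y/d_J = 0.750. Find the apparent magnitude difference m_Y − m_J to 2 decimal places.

L_Y/L_J = (6.30)²(2.02)⁴ = 660.8.
F_Y/F_J = (L_Y/L_J)/(d_Y/d_J)² = 660.8/0.5625 = 1175.
m_Y − m_J = −2.5 log₁₀(1175) = -7.67.

-7.67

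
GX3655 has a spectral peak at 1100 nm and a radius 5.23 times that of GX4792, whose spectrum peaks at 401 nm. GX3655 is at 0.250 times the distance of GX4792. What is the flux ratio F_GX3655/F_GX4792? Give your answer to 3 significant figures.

7.73

Wien's law: T_GX3655/T_GX4792 = λ_GX4792/λ_GX3655 = 401/1100 = 0.3645.
L_GX3655/L_GX4792 = (R_GX3655/R_GX4792)²(T_GX3655/T_GX4792)⁴ = (5.23)²(0.3645)⁴ = 0.4831.
F_GX3655/F_GX4792 = (L_GX3655/L_GX4792)/(d_GX3655/d_GX4792)² = 0.4831/(0.250)² = 7.729.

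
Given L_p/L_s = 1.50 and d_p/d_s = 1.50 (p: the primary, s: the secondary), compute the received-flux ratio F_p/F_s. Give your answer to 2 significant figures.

0.67

F = L/(4πd²), so F_p/F_s = (L_p/L_s) / (d_p/d_s)²
= 1.50 / (1.50)² = 1.50 / 2.250 = 0.6667.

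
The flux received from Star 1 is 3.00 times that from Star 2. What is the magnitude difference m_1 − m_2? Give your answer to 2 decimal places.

m_1 − m_2 = −2.5 log₁₀(F_1/F_2) = −2.5 log₁₀(3.00) = −2.5 × (0.477) = -1.193.

-1.19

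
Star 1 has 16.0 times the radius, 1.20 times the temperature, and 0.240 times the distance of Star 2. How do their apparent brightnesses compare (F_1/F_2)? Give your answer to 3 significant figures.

L_1/L_2 = (R_1/R_2)²(T_1/T_2)⁴ = (16.0)² × (1.20)⁴ = 530.8.
F_1/F_2 = (L_1/L_2)/(d_1/d_2)² = 530.8 / (0.240)² = 9216.

9.22×10^3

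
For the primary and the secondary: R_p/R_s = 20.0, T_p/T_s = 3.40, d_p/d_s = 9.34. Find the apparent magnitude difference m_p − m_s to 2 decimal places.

-6.97

L_p/L_s = (20.0)²(3.40)⁴ = 5.345×10^4.
F_p/F_s = (L_p/L_s)/(d_p/d_s)² = 5.345×10^4/87.24 = 612.7.
m_p − m_s = −2.5 log₁₀(612.7) = -6.97.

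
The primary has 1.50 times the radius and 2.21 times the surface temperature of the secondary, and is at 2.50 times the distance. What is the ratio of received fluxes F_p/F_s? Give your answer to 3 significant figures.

L_p/L_s = (R_p/R_s)²(T_p/T_s)⁴ = (1.50)² × (2.21)⁴ = 53.67.
F_p/F_s = (L_p/L_s)/(d_p/d_s)² = 53.67 / (2.50)² = 8.588.

8.59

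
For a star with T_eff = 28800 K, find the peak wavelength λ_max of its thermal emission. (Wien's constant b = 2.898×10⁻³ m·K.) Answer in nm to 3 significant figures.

λ_max = b/T = 2.898×10⁻³ / 28800 = 1.01×10^-7 m = 100.6 nm.

101 nm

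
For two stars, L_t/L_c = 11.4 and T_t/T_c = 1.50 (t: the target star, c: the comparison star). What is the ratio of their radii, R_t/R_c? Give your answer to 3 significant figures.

1.50

L ∝ R²T⁴ gives R ∝ √L / T², so
R_t/R_c = √(11.4) / (1.50)² = 3.376 / 2.250 = 1.501.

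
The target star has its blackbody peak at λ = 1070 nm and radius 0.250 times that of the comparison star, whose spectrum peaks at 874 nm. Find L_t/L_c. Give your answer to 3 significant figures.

Wien's law gives T ∝ 1/λ_max, so T_t/T_c = λ_c/λ_t = 874/1070 = 0.8168.
Then L ∝ R²T⁴ gives L_t/L_c = (0.250)² × (0.8168)⁴ = 0.06250 × 0.4452 = 0.02782.

0.0278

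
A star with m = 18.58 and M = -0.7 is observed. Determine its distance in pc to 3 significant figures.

m − M = 5 log₁₀(d/10 pc)
18.58 − (-0.7) = 19.28 = 5 log₁₀(d/10)
d = 10 × 10^(19.28/5) = 10 × 10^3.856 = 7.178×10^4 pc.

7.18×10^4 pc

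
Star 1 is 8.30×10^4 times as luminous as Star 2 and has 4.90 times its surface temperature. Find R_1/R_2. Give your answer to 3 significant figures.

12.0

L ∝ R²T⁴ gives R ∝ √L / T², so
R_1/R_2 = √(8.30×10^4) / (4.90)² = 288.1 / 24.01 = 12.00.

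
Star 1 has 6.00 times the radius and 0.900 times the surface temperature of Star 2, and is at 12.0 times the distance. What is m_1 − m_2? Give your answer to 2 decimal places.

1.96

L_1/L_2 = (6.00)²(0.900)⁴ = 23.62.
F_1/F_2 = (L_1/L_2)/(d_1/d_2)² = 23.62/144.0 = 0.1640.
m_1 − m_2 = −2.5 log₁₀(0.1640) = 1.96.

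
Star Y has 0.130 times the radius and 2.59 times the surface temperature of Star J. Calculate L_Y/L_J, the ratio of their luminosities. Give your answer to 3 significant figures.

From the Stefan–Boltzmann law, L ∝ R²T⁴, so
L_Y/L_J = (R_Y/R_J)² (T_Y/T_J)⁴ = (0.130)² × (2.59)⁴ = 0.01690 × 45.00 = 0.7605.

0.760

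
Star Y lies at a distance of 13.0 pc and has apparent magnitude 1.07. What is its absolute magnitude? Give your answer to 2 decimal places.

0.50

M = m − 5 log₁₀(d/10 pc) = 1.07 − 5 log₁₀(13.0/10)
  = 1.07 − 5 × 0.114 = 1.07 − 0.57 = 0.50.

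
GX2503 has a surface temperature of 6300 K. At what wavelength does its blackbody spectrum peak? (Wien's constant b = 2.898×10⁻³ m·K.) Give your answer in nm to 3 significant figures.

460 nm

λ_max = b/T = 2.898×10⁻³ / 6300 = 4.60×10^-7 m = 460.0 nm.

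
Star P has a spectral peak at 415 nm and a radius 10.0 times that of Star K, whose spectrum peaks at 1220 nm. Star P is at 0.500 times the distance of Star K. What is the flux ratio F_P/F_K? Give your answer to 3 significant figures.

2.99×10^4

Wien's law: T_P/T_K = λ_K/λ_P = 1220/415 = 2.940.
L_P/L_K = (R_P/R_K)²(T_P/T_K)⁴ = (10.0)²(2.940)⁴ = 7469.
F_P/F_K = (L_P/L_K)/(d_P/d_K)² = 7469/(0.500)² = 2.987×10^4.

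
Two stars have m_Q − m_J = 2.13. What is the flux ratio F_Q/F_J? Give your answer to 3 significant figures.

F_Q/F_J = 10^(−(m_Q − m_J)/2.5) = 10^(-2.13/2.5) = 10^-0.852 = 0.1406.

0.141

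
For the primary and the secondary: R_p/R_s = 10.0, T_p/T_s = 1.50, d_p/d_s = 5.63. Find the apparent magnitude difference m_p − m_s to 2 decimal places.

-3.01

L_p/L_s = (10.0)²(1.50)⁴ = 506.2.
F_p/F_s = (L_p/L_s)/(d_p/d_s)² = 506.2/31.70 = 15.97.
m_p − m_s = −2.5 log₁₀(15.97) = -3.01.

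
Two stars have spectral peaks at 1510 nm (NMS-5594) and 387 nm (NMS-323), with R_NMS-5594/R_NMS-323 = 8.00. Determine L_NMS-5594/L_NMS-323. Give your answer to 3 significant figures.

0.276

Wien's law gives T ∝ 1/λ_max, so T_NMS-5594/T_NMS-323 = λ_NMS-323/λ_NMS-5594 = 387/1510 = 0.2563.
Then L ∝ R²T⁴ gives L_NMS-5594/L_NMS-323 = (8.00)² × (0.2563)⁴ = 64.00 × 0.004315 = 0.2761.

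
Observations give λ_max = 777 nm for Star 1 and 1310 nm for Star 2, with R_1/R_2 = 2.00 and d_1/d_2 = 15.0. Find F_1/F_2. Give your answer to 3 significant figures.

Wien's law: T_1/T_2 = λ_2/λ_1 = 1310/777 = 1.686.
L_1/L_2 = (R_1/R_2)²(T_1/T_2)⁴ = (2.00)²(1.686)⁴ = 32.32.
F_1/F_2 = (L_1/L_2)/(d_1/d_2)² = 32.32/(15.0)² = 0.1436.

0.144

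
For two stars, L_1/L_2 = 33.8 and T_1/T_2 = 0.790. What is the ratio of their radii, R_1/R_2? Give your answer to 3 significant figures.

9.32

L ∝ R²T⁴ gives R ∝ √L / T², so
R_1/R_2 = √(33.8) / (0.790)² = 5.814 / 0.6241 = 9.315.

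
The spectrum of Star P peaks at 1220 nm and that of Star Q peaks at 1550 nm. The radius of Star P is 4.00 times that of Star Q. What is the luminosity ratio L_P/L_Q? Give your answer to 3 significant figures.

Wien's law gives T ∝ 1/λ_max, so T_P/T_Q = λ_Q/λ_P = 1550/1220 = 1.270.
Then L ∝ R²T⁴ gives L_P/L_Q = (4.00)² × (1.270)⁴ = 16.00 × 2.605 = 41.69.

41.7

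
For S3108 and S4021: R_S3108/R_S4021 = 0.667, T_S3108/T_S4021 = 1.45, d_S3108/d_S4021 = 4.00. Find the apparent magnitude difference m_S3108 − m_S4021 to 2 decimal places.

2.28

L_S3108/L_S4021 = (0.667)²(1.45)⁴ = 1.967.
F_S3108/F_S4021 = (L_S3108/L_S4021)/(d_S3108/d_S4021)² = 1.967/16.00 = 0.1229.
m_S3108 − m_S4021 = −2.5 log₁₀(0.1229) = 2.28.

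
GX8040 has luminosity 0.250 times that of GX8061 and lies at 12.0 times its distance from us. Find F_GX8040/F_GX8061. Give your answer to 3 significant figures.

F = L/(4πd²), so F_GX8040/F_GX8061 = (L_GX8040/L_GX8061) / (d_GX8040/d_GX8061)²
= 0.250 / (12.0)² = 0.250 / 144.0 = 0.001736.

0.00174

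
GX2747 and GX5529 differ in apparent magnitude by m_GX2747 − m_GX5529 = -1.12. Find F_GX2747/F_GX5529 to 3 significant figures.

2.81

F_GX2747/F_GX5529 = 10^(−(m_GX2747 − m_GX5529)/2.5) = 10^(1.12/2.5) = 10^0.448 = 2.805.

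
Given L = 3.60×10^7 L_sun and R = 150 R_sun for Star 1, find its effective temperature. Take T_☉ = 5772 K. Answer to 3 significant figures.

3.65×10^4 K

T/T_☉ = (L/L_☉)^(1/4) / (R/R_☉)^(1/2)
T = 5772 × (3.60×10^7)^(1/4) / √(150) = 5772 × 77.46 / 12.25 = 3.651×10^4 K.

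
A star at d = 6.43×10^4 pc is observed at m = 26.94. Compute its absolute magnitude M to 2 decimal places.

M = m − 5 log₁₀(d/10 pc) = 26.94 − 5 log₁₀(6.43×10^4/10)
  = 26.94 − 5 × 3.808 = 26.94 − 19.04 = 7.90.

7.90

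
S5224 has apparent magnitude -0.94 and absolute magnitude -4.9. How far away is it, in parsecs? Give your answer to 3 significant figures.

61.9 pc

m − M = 5 log₁₀(d/10 pc)
-0.94 − (-4.9) = 3.96 = 5 log₁₀(d/10)
d = 10 × 10^(3.96/5) = 10 × 10^0.792 = 61.94 pc.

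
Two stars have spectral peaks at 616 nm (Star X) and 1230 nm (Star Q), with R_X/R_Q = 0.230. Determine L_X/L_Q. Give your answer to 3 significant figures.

Wien's law gives T ∝ 1/λ_max, so T_X/T_Q = λ_Q/λ_X = 1230/616 = 1.997.
Then L ∝ R²T⁴ gives L_X/L_Q = (0.230)² × (1.997)⁴ = 0.05290 × 15.90 = 0.8409.

0.841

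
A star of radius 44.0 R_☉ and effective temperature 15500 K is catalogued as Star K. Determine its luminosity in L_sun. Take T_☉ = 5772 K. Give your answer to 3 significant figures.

L/L_☉ = (R/R_☉)² (T/T_☉)⁴ = (44.0)² × (15500/5772)⁴
       = 1936 × (2.685)⁴ = 1936 × 52.00 = 1.007×10^5.

1.01×10^5 L_sun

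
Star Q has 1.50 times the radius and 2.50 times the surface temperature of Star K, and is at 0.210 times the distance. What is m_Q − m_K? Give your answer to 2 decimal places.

-8.25

L_Q/L_K = (1.50)²(2.50)⁴ = 87.89.
F_Q/F_K = (L_Q/L_K)/(d_Q/d_K)² = 87.89/0.04410 = 1993.
m_Q − m_K = −2.5 log₁₀(1993) = -8.25.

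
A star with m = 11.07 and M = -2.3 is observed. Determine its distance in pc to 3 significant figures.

4.72×10^3 pc

m − M = 5 log₁₀(d/10 pc)
11.07 − (-2.3) = 13.37 = 5 log₁₀(d/10)
d = 10 × 10^(13.37/5) = 10 × 10^2.674 = 4721 pc.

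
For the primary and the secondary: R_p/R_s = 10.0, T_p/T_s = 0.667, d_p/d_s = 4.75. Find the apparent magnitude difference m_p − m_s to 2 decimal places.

L_p/L_s = (10.0)²(0.667)⁴ = 19.79.
F_p/F_s = (L_p/L_s)/(d_p/d_s)² = 19.79/22.56 = 0.8772.
m_p − m_s = −2.5 log₁₀(0.8772) = 0.14.

0.14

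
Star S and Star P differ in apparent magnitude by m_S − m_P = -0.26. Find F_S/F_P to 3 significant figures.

F_S/F_P = 10^(−(m_S − m_P)/2.5) = 10^(0.26/2.5) = 10^0.104 = 1.271.

1.27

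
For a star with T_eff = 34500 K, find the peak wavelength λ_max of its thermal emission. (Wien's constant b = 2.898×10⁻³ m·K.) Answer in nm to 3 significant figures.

λ_max = b/T = 2.898×10⁻³ / 34500 = 8.40×10^-8 m = 84.00 nm.

84.0 nm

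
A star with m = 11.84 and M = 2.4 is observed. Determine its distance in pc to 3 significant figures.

773 pc

m − M = 5 log₁₀(d/10 pc)
11.84 − (2.4) = 9.44 = 5 log₁₀(d/10)
d = 10 × 10^(9.44/5) = 10 × 10^1.888 = 772.7 pc.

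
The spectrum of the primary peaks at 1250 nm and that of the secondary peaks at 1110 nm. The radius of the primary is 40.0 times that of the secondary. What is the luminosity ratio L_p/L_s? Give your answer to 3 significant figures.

Wien's law gives T ∝ 1/λ_max, so T_p/T_s = λ_s/λ_p = 1110/1250 = 0.8880.
Then L ∝ R²T⁴ gives L_p/L_s = (40.0)² × (0.8880)⁴ = 1600 × 0.6218 = 994.9.

995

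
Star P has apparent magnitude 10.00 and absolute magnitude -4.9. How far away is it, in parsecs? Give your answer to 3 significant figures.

9.55×10^3 pc

m − M = 5 log₁₀(d/10 pc)
10.00 − (-4.9) = 14.90 = 5 log₁₀(d/10)
d = 10 × 10^(14.90/5) = 10 × 10^2.980 = 9550 pc.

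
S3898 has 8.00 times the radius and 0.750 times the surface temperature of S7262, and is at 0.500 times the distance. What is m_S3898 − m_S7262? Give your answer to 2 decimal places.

L_S3898/L_S7262 = (8.00)²(0.750)⁴ = 20.25.
F_S3898/F_S7262 = (L_S3898/L_S7262)/(d_S3898/d_S7262)² = 20.25/0.2500 = 81.00.
m_S3898 − m_S7262 = −2.5 log₁₀(81.00) = -4.77.

-4.77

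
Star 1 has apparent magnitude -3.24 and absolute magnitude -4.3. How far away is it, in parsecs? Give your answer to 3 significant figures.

16.3 pc

m − M = 5 log₁₀(d/10 pc)
-3.24 − (-4.3) = 1.06 = 5 log₁₀(d/10)
d = 10 × 10^(1.06/5) = 10 × 10^0.212 = 16.29 pc.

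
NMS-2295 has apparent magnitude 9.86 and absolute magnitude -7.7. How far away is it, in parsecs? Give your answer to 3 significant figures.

m − M = 5 log₁₀(d/10 pc)
9.86 − (-7.7) = 17.56 = 5 log₁₀(d/10)
d = 10 × 10^(17.56/5) = 10 × 10^3.512 = 3.251×10^4 pc.

3.25×10^4 pc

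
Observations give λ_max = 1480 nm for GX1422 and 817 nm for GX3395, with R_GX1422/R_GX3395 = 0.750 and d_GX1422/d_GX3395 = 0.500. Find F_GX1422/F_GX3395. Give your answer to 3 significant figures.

Wien's law: T_GX1422/T_GX3395 = λ_GX3395/λ_GX1422 = 817/1480 = 0.5520.
L_GX1422/L_GX3395 = (R_GX1422/R_GX3395)²(T_GX1422/T_GX3395)⁴ = (0.750)²(0.5520)⁴ = 0.05224.
F_GX1422/F_GX3395 = (L_GX1422/L_GX3395)/(d_GX1422/d_GX3395)² = 0.05224/(0.500)² = 0.2089.

0.209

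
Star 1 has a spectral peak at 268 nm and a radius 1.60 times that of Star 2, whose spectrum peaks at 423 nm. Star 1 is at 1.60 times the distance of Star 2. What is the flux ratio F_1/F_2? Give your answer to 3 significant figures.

Wien's law: T_1/T_2 = λ_2/λ_1 = 423/268 = 1.578.
L_1/L_2 = (R_1/R_2)²(T_1/T_2)⁴ = (1.60)²(1.578)⁴ = 15.89.
F_1/F_2 = (L_1/L_2)/(d_1/d_2)² = 15.89/(1.60)² = 6.206.

6.21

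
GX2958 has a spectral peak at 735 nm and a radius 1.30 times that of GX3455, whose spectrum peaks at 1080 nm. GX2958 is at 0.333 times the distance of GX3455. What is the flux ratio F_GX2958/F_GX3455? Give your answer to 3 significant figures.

Wien's law: T_GX2958/T_GX3455 = λ_GX3455/λ_GX2958 = 1080/735 = 1.469.
L_GX2958/L_GX3455 = (R_GX2958/R_GX3455)²(T_GX2958/T_GX3455)⁴ = (1.30)²(1.469)⁴ = 7.878.
F_GX2958/F_GX3455 = (L_GX2958/L_GX3455)/(d_GX2958/d_GX3455)² = 7.878/(0.333)² = 71.05.

71.0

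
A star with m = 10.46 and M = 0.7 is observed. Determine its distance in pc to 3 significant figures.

m − M = 5 log₁₀(d/10 pc)
10.46 − (0.7) = 9.76 = 5 log₁₀(d/10)
d = 10 × 10^(9.76/5) = 10 × 10^1.952 = 895.4 pc.

895 pc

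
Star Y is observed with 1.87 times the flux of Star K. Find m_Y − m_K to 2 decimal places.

-0.68

m_Y − m_K = −2.5 log₁₀(F_Y/F_K) = −2.5 log₁₀(1.87) = −2.5 × (0.272) = -0.680.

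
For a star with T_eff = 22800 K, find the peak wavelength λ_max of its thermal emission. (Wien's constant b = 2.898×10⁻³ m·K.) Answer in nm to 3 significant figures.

127 nm

λ_max = b/T = 2.898×10⁻³ / 22800 = 1.27×10^-7 m = 127.1 nm.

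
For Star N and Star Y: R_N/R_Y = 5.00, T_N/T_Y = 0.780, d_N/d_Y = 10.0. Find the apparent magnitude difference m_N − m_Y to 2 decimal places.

2.58

L_N/L_Y = (5.00)²(0.780)⁴ = 9.254.
F_N/F_Y = (L_N/L_Y)/(d_N/d_Y)² = 9.254/100.0 = 0.09254.
m_N − m_Y = −2.5 log₁₀(0.09254) = 2.58.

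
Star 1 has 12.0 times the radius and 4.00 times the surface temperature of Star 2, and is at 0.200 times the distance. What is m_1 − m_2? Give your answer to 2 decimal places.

L_1/L_2 = (12.0)²(4.00)⁴ = 3.686×10^4.
F_1/F_2 = (L_1/L_2)/(d_1/d_2)² = 3.686×10^4/0.04000 = 9.216×10^5.
m_1 − m_2 = −2.5 log₁₀(9.216×10^5) = -14.91.

-14.91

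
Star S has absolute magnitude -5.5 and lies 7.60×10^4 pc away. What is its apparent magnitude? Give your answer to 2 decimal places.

m = M + 5 log₁₀(d/10 pc) = -5.5 + 5 log₁₀(7.60×10^4/10)
  = -5.5 + 5 × 3.881 = -5.5 + 19.40 = 13.90.

13.90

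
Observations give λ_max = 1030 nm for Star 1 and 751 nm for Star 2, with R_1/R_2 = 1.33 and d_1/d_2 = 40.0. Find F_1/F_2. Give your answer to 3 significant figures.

3.12×10^-4

Wien's law: T_1/T_2 = λ_2/λ_1 = 751/1030 = 0.7291.
L_1/L_2 = (R_1/R_2)²(T_1/T_2)⁴ = (1.33)²(0.7291)⁴ = 0.4999.
F_1/F_2 = (L_1/L_2)/(d_1/d_2)² = 0.4999/(40.0)² = 3.125×10^-4.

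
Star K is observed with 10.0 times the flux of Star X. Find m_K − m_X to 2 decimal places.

-2.50

m_K − m_X = −2.5 log₁₀(F_K/F_X) = −2.5 log₁₀(10.0) = −2.5 × (1.000) = -2.500.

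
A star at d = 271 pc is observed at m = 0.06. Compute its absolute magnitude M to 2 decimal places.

-7.10

M = m − 5 log₁₀(d/10 pc) = 0.06 − 5 log₁₀(271/10)
  = 0.06 − 5 × 1.433 = 0.06 − 7.16 = -7.10.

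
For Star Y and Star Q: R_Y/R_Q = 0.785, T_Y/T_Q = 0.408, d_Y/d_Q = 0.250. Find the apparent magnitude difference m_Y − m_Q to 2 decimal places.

L_Y/L_Q = (0.785)²(0.408)⁴ = 0.01708.
F_Y/F_Q = (L_Y/L_Q)/(d_Y/d_Q)² = 0.01708/0.06250 = 0.2732.
m_Y − m_Q = −2.5 log₁₀(0.2732) = 1.41.

1.41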